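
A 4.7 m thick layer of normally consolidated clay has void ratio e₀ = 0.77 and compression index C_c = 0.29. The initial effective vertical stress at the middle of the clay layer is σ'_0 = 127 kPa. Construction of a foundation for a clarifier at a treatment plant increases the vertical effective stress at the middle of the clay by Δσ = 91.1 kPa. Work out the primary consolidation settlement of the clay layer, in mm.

S_c ≈ 181 mm

Final effective stress: σ'_f = σ'_0 + Δσ = 127 + 91.1 = 218.1 kPa.
Normally consolidated clay, so the full stress increment lies on the virgin compression line:
S_c = C_c·H/(1+e₀)·log₁₀(σ'_f/σ'_0) = 0.29×4.7/(1+0.77)×log₁₀(218.1/127)
    = 0.77006 × 0.23485 = 0.1808 m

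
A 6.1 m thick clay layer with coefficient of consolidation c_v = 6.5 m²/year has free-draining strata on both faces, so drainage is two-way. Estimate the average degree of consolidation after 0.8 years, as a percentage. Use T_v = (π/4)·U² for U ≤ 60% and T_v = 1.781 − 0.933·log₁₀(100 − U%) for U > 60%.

U ≈ 79.6 %

Drainage path length: H_d = H/2 = 3.05 m (double drainage).
T_v = c_v·t/H_d² = 6.5×0.8/3.05² = 0.55899.
T_v = 0.55899 corresponds to the U > 60% branch:
U = 1 − 10^((1.781 − T_v)/0.933)/100 = 0.7959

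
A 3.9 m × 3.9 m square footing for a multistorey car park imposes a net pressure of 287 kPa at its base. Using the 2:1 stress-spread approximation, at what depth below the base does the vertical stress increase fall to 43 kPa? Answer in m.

2:1 spreading — at depth z the loaded area has grown by z in each plan dimension:
qB²/(B+z)² = Δσ_z ⇒ z = B(√(q/Δσ_z) − 1) = 3.9×(√(287/43) − 1) = 6.176 m

z ≈ 6.18 m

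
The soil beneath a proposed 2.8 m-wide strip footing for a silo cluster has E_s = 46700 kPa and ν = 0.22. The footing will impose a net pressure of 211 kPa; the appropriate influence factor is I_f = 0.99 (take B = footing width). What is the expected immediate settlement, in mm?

Immediate (elastic) settlement: S_e = q·B·(1−ν²)/E_s · I_f.
S_e = 211 × 2.8 × (1 − 0.22²) / 46700 × 0.99
    = 211 × 2.8 × 0.9516 / 46700 × 0.99
    = 0.01192 m = 11.92 mm

S_e ≈ 11.9 mm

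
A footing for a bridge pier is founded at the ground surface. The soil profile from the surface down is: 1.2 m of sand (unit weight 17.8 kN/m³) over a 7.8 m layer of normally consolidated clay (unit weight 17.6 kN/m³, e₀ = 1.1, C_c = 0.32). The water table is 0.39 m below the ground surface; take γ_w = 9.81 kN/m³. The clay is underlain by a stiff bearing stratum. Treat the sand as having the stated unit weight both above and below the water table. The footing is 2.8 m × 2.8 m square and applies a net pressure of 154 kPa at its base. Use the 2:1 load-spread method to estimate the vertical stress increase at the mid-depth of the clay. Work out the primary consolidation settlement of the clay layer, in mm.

Mid-depth of clay below the ground surface: z = 1.2 + 7.8/2 = 5.1 m.
Total vertical stress at mid-clay: σ_v = 17.8×1.2 + 17.6×3.9 = 90 kPa.
Pore pressure: u = 9.81×(5.1 − 0.39) = 46.205 kPa.
Initial effective stress: σ'_0 = σ_v − u = 90 − 46.205 = 43.795 kPa.
Stress increase at mid-clay by the 2:1 spreading method:
Δσ = qBL/((B+z)(L+z)) = 154×2.8×2.8/((2.8+5.1)(2.8+5.1)) = 19.346 kPa
Final effective stress: σ'_f = σ'_0 + Δσ = 43.795 + 19.346 = 63.141 kPa.
Normally consolidated clay, so the full stress increment lies on the virgin compression line:
S_c = C_c·H/(1+e₀)·log₁₀(σ'_f/σ'_0) = 0.32×7.8/(1+1.1)×log₁₀(63.141/43.795)
    = 1.1886 × 0.15889 = 0.1889 m

S_c ≈ 189 mm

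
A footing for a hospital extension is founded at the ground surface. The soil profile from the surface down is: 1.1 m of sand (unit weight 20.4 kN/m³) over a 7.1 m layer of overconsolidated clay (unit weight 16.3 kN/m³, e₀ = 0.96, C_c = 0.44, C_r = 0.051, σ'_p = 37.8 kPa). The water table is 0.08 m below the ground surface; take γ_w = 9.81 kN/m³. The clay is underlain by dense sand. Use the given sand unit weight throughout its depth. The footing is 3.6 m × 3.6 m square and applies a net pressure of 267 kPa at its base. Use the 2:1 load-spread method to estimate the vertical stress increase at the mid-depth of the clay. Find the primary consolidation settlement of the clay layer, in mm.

S_c ≈ 577 mm

Mid-depth of clay below the ground surface: z = 1.1 + 7.1/2 = 4.65 m.
Total vertical stress at mid-clay: σ_v = 20.4×1.1 + 16.3×3.55 = 80.305 kPa.
Pore pressure: u = 9.81×(4.65 − 0.08) = 44.832 kPa.
Initial effective stress: σ'_0 = σ_v − u = 80.305 − 44.832 = 35.473 kPa.
Stress increase at mid-clay by the 2:1 spreading method:
Δσ = qBL/((B+z)(L+z)) = 267×3.6×3.6/((3.6+4.65)(3.6+4.65)) = 50.84 kPa
Final effective stress: σ'_f = 35.473 + 50.84 = 86.313 kPa.
σ'_f = 86.313 > σ'_p = 37.8 kPa, so the stress path crosses the preconsolidation pressure — recompression up to σ'_p, then virgin compression beyond:
S_c = H/(1+e₀)·[C_r·log₁₀(σ'_p/σ'_0) + C_c·log₁₀(σ'_f/σ'_p)]
    = 7.1/1.96 × [0.051×log₁₀(37.8/35.473) + 0.44×log₁₀(86.313/37.8)]
    = 3.6224 × [0.0014073 + 0.15778] = 0.5766 m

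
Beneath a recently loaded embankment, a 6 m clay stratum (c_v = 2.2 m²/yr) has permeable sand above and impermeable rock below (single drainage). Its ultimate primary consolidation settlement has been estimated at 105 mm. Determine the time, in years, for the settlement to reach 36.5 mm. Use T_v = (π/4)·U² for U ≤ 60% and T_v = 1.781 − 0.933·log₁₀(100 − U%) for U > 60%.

t ≈ 1.55 years

Drainage path length: H_d = H = 6 m (single drainage).
U = S(t)/S_ult = 36.5/105 = 0.3476.
U ≤ 60%: T_v = (π/4)·U² = (π/4)×0.34762² = 0.094907.
t = T_v·H_d²/c_v = 0.094907×6²/2.2 = 1.553 years.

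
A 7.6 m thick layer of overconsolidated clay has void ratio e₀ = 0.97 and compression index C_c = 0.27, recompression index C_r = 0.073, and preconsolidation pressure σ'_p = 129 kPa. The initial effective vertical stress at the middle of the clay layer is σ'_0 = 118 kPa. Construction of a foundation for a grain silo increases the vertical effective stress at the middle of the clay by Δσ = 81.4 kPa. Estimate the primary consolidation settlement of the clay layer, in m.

Final effective stress: σ'_f = 118 + 81.4 = 199.4 kPa.
σ'_f = 199.4 > σ'_p = 129 kPa, so the stress path crosses the preconsolidation pressure — recompression up to σ'_p, then virgin compression beyond:
S_c = H/(1+e₀)·[C_r·log₁₀(σ'_p/σ'_0) + C_c·log₁₀(σ'_f/σ'_p)]
    = 7.6/1.97 × [0.073×log₁₀(129/118) + 0.27×log₁₀(199.4/129)]
    = 3.8579 × [0.0028257 + 0.051067] = 0.2079 m

S_c ≈ 0.208 m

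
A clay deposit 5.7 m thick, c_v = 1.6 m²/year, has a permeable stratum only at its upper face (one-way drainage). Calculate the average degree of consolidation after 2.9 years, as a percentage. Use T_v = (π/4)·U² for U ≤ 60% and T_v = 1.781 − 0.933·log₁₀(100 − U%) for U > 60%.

U ≈ 42.6 %

Drainage path length: H_d = H = 5.7 m (single drainage).
T_v = c_v·t/H_d² = 1.6×2.9/5.7² = 0.14281.
T_v = 0.14281 corresponds to the U ≤ 60% branch:
U = √(4T_v/π) = 0.4264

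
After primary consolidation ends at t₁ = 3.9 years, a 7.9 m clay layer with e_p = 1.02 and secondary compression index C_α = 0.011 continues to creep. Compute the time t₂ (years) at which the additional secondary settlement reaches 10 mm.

t₂ ≈ 6.66 years

S_s = C_α·H/(1+e_p)·log₁₀(t₂/t₁) ⇒ log₁₀(t₂/t₁) = S_s·(1+e_p)/(C_α·H).
log₁₀(t₂/t₁) = 0.01 × (1+1.02) / (0.011×7.9) = 0.2325
t₂ = t₁ × 10^0.2325 = 3.9 × 1.708 = 6.661 years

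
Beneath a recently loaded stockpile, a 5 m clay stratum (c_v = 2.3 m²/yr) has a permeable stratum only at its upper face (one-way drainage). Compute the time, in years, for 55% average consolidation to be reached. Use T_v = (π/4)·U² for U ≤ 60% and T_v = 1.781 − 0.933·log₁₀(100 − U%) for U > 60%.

Drainage path length: H_d = H = 5 m (single drainage).
U ≤ 60%: T_v = (π/4)·U² = (π/4)×0.55² = 0.23758.
t = T_v·H_d²/c_v = 0.23758×5²/2.3 = 2.582 years.

t ≈ 2.58 years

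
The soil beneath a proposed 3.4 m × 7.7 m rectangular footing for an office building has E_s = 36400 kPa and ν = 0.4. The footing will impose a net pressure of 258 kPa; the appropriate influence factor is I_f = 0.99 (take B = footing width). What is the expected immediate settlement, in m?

Immediate (elastic) settlement: S_e = q·B·(1−ν²)/E_s · I_f.
S_e = 258 × 3.4 × (1 − 0.4²) / 36400 × 0.99
    = 258 × 3.4 × 0.84 / 36400 × 0.99
    = 0.02004 m

S_e ≈ 0.02 m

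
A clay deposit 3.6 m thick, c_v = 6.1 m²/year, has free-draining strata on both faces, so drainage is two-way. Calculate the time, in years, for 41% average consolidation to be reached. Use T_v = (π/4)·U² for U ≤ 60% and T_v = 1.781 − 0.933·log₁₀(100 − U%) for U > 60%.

Drainage path length: H_d = H/2 = 1.8 m (double drainage).
U ≤ 60%: T_v = (π/4)·U² = (π/4)×0.41² = 0.13203.
t = T_v·H_d²/c_v = 0.13203×1.8²/6.1 = 0.07013 years.

t ≈ 0.0701 years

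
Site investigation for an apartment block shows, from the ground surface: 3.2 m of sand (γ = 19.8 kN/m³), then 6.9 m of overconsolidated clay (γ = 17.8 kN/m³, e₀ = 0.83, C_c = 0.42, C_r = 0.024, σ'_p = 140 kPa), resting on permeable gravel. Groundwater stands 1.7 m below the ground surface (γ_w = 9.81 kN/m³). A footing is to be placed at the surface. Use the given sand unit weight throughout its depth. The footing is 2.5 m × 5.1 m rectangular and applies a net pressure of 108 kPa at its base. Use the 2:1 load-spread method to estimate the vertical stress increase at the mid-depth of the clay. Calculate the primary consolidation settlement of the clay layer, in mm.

S_c ≈ 6.11 mm

Mid-depth of clay below the ground surface: z = 3.2 + 6.9/2 = 6.65 m.
Total vertical stress at mid-clay: σ_v = 19.8×3.2 + 17.8×3.45 = 124.77 kPa.
Pore pressure: u = 9.81×(6.65 − 1.7) = 48.56 kPa.
Initial effective stress: σ'_0 = σ_v − u = 124.77 − 48.56 = 76.21 kPa.
Stress increase at mid-clay by the 2:1 spreading method:
Δσ = qBL/((B+z)(L+z)) = 108×2.5×5.1/((2.5+6.65)(5.1+6.65)) = 12.808 kPa
Final effective stress: σ'_f = 76.21 + 12.808 = 89.018 kPa.
σ'_f = 89.018 ≤ σ'_p = 140 kPa, so the clay remains overconsolidated and only the recompression index applies:
S_c = C_r·H/(1+e₀)·log₁₀(σ'_f/σ'_0) = 0.024×6.9/1.83×log₁₀(89.018/76.21)
    = 0.090492 × 0.067466 = 0.006105 m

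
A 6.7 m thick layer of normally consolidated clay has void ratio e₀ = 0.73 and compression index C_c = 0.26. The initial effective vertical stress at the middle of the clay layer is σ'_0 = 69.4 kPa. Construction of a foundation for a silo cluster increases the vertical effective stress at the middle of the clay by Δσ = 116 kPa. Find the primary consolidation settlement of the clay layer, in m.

Final effective stress: σ'_f = σ'_0 + Δσ = 69.4 + 116 = 185.4 kPa.
Normally consolidated clay, so the full stress increment lies on the virgin compression line:
S_c = C_c·H/(1+e₀)·log₁₀(σ'_f/σ'_0) = 0.26×6.7/(1+0.73)×log₁₀(185.4/69.4)
    = 1.0069 × 0.42675 = 0.4297 m

S_c ≈ 0.43 m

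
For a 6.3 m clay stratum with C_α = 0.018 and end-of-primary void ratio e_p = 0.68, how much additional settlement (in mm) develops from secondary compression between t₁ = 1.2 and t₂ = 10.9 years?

S_s ≈ 64.7 mm

Secondary compression: S_s = C_α·H/(1+e_p)·log₁₀(t₂/t₁)
S_s = 0.018×6.3/(1+0.68)×log₁₀(10.9/1.2)
    = 0.0675 × 0.9582 = 0.06468 m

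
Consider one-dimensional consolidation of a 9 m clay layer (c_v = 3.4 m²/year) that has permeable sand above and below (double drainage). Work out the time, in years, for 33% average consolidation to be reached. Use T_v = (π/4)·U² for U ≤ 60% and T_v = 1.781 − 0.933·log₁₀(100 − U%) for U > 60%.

Drainage path length: H_d = H/2 = 4.5 m (double drainage).
U ≤ 60%: T_v = (π/4)·U² = (π/4)×0.33² = 0.08553.
t = T_v·H_d²/c_v = 0.08553×4.5²/3.4 = 0.5094 years.

t ≈ 0.509 years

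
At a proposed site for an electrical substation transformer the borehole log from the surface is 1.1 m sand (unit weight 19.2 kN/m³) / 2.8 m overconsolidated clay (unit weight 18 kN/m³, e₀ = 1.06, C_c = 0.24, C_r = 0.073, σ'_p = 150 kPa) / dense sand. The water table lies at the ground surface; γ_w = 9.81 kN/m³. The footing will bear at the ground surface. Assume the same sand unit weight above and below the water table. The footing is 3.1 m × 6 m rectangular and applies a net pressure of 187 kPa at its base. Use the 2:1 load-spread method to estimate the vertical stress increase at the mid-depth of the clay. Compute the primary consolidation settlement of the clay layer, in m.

S_c ≈ 0.0634 m

Mid-depth of clay below the ground surface: z = 1.1 + 2.8/2 = 2.5 m.
Total vertical stress at mid-clay: σ_v = 19.2×1.1 + 18×1.4 = 46.32 kPa.
Pore pressure: u = 9.81×(2.5 − 0) = 24.525 kPa.
Initial effective stress: σ'_0 = σ_v − u = 46.32 − 24.525 = 21.795 kPa.
Stress increase at mid-clay by the 2:1 spreading method:
Δσ = qBL/((B+z)(L+z)) = 187×3.1×6/((3.1+2.5)(6+2.5)) = 73.071 kPa
Final effective stress: σ'_f = 21.795 + 73.071 = 94.866 kPa.
σ'_f = 94.866 ≤ σ'_p = 150 kPa, so the clay remains overconsolidated and only the recompression index applies:
S_c = C_r·H/(1+e₀)·log₁₀(σ'_f/σ'_0) = 0.073×2.8/2.06×log₁₀(94.866/21.795)
    = 0.099222 × 0.63875 = 0.06338 m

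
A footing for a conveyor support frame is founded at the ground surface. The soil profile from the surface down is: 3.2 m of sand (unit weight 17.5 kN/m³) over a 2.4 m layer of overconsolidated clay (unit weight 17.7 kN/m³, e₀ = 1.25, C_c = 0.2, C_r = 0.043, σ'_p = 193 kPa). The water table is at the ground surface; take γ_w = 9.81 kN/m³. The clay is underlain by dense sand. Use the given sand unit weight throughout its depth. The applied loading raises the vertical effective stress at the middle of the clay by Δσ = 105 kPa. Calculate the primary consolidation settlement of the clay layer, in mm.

S_c ≈ 28 mm

Mid-depth of clay below the ground surface: z = 3.2 + 2.4/2 = 4.4 m.
Total vertical stress at mid-clay: σ_v = 17.5×3.2 + 17.7×1.2 = 77.24 kPa.
Pore pressure: u = 9.81×(4.4 − 0) = 43.164 kPa.
Initial effective stress: σ'_0 = σ_v − u = 77.24 − 43.164 = 34.076 kPa.
Final effective stress: σ'_f = 34.076 + 105 = 139.08 kPa.
σ'_f = 139.08 ≤ σ'_p = 193 kPa, so the clay remains overconsolidated and only the recompression index applies:
S_c = C_r·H/(1+e₀)·log₁₀(σ'_f/σ'_0) = 0.043×2.4/2.25×log₁₀(139.08/34.076)
    = 0.045868 × 0.61082 = 0.02802 m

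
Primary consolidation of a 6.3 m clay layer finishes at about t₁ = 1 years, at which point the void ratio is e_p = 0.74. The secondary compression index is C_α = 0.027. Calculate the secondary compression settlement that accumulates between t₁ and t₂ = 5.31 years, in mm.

Secondary compression: S_s = C_α·H/(1+e_p)·log₁₀(t₂/t₁)
S_s = 0.027×6.3/(1+0.74)×log₁₀(5.31/1)
    = 0.09776 × 0.7251 = 0.07088 m

S_s ≈ 70.9 mm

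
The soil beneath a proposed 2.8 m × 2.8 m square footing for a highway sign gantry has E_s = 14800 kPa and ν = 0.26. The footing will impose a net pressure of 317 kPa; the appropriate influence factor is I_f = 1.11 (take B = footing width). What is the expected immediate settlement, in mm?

S_e ≈ 62.1 mm

Immediate (elastic) settlement: S_e = q·B·(1−ν²)/E_s · I_f.
S_e = 317 × 2.8 × (1 − 0.26²) / 14800 × 1.11
    = 317 × 2.8 × 0.9324 / 14800 × 1.11
    = 0.06207 m = 62.07 mm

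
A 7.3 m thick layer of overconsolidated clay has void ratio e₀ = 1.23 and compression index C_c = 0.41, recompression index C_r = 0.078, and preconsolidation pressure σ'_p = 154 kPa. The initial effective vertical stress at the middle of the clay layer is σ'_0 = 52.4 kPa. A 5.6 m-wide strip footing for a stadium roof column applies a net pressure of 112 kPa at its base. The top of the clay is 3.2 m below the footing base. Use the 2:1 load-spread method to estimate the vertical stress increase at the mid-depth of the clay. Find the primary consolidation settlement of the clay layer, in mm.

Mid-depth of clay below the footing base: z = 3.2 + 7.3/2 = 6.85 m.
Stress increase at mid-clay by the 2:1 spreading method:
Δσ = qB/(B+z) = 112×5.6/(5.6+6.85) = 50.378 kPa
Final effective stress: σ'_f = 52.4 + 50.378 = 102.78 kPa.
σ'_f = 102.78 ≤ σ'_p = 154 kPa, so the clay remains overconsolidated and only the recompression index applies:
S_c = C_r·H/(1+e₀)·log₁₀(σ'_f/σ'_0) = 0.078×7.3/2.23×log₁₀(102.78/52.4)
    = 0.25533 × 0.29258 = 0.07471 m

S_c ≈ 74.7 mm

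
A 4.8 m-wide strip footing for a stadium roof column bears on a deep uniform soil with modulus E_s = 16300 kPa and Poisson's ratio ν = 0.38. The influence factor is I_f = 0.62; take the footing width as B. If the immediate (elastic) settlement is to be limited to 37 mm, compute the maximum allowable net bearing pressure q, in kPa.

q ≈ 237 kPa

S_e = q·B·(1−ν²)/E_s · I_f  ⇒  q = S_e·E_s / (B·(1−ν²)·I_f).
q = 0.037 × 16300 / (4.8 × 0.8556 × 0.62) = 236.9 kPa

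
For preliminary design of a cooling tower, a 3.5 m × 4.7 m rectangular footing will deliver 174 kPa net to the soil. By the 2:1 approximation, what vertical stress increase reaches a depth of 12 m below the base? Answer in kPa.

Δσ_z ≈ 11.1 kPa

By the 2:1 method the load spreads at 1 horizontal : 2 vertical, so at depth z the loaded area has grown by z in each plan dimension:
Δσ = qBL/((B+z)(L+z)) = 174×3.5×4.7/((3.5+12)(4.7+12)) = 11.058 kPa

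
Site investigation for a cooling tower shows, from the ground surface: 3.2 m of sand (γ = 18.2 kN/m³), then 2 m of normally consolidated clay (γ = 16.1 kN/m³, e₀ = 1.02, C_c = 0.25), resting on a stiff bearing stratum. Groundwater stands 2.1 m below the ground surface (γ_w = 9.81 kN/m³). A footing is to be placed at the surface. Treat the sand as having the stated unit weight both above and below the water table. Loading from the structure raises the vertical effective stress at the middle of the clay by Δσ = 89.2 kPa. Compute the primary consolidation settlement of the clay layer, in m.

Mid-depth of clay below the ground surface: z = 3.2 + 2/2 = 4.2 m.
Total vertical stress at mid-clay: σ_v = 18.2×3.2 + 16.1×1 = 74.34 kPa.
Pore pressure: u = 9.81×(4.2 − 2.1) = 20.601 kPa.
Initial effective stress: σ'_0 = σ_v − u = 74.34 − 20.601 = 53.739 kPa.
Final effective stress: σ'_f = σ'_0 + Δσ = 53.739 + 89.2 = 142.94 kPa.
Normally consolidated clay, so the full stress increment lies on the virgin compression line:
S_c = C_c·H/(1+e₀)·log₁₀(σ'_f/σ'_0) = 0.25×2/(1+1.02)×log₁₀(142.94/53.739)
    = 0.24752 × 0.42486 = 0.1052 m

S_c ≈ 0.105 m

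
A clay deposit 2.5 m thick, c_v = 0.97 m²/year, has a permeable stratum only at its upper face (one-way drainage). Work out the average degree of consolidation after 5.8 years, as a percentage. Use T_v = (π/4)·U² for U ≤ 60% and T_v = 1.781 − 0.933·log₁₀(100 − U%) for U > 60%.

U ≈ 91.2 %

Drainage path length: H_d = H = 2.5 m (single drainage).
T_v = c_v·t/H_d² = 0.97×5.8/2.5² = 0.90016.
T_v = 0.90016 corresponds to the U > 60% branch:
U = 1 − 10^((1.781 − T_v)/0.933)/100 = 0.9121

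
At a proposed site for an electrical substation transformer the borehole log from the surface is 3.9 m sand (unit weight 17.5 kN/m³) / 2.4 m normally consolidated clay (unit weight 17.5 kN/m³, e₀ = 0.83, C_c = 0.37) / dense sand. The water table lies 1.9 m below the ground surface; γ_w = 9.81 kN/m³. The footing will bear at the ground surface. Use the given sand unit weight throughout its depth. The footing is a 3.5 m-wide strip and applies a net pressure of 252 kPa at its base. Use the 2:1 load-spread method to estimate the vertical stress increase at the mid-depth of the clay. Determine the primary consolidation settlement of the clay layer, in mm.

Mid-depth of clay below the ground surface: z = 3.9 + 2.4/2 = 5.1 m.
Total vertical stress at mid-clay: σ_v = 17.5×3.9 + 17.5×1.2 = 89.25 kPa.
Pore pressure: u = 9.81×(5.1 − 1.9) = 31.392 kPa.
Initial effective stress: σ'_0 = σ_v − u = 89.25 − 31.392 = 57.858 kPa.
Stress increase at mid-clay by the 2:1 spreading method:
Δσ = qB/(B+z) = 252×3.5/(3.5+5.1) = 102.56 kPa
Final effective stress: σ'_f = σ'_0 + Δσ = 57.858 + 102.56 = 160.42 kPa.
Normally consolidated clay, so the full stress increment lies on the virgin compression line:
S_c = C_c·H/(1+e₀)·log₁₀(σ'_f/σ'_0) = 0.37×2.4/(1+0.83)×log₁₀(160.42/57.858)
    = 0.48525 × 0.4429 = 0.2149 m

S_c ≈ 215 mm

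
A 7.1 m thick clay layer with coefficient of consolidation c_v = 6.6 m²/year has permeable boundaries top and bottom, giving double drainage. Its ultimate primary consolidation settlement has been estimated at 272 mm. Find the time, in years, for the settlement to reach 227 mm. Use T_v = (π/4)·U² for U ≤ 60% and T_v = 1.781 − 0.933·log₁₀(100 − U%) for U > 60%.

Drainage path length: H_d = H/2 = 3.55 m (double drainage).
U = S(t)/S_ult = 227/272 = 0.8346.
U > 60%: T_v = 1.781 − 0.933·log₁₀(100 − 83.456) = 0.64401.
t = T_v·H_d²/c_v = 0.64401×3.55²/6.6 = 1.23 years.

t ≈ 1.23 years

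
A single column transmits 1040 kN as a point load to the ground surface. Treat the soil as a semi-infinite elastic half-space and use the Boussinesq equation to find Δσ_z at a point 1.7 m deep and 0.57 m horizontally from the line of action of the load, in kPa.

Δσ_z ≈ 132 kPa

Boussinesq vertical stress below a point load on an elastic half-space:
Δσ_z = 3P/(2πz²) · [1 + (r/z)²]^(−5/2)
r/z = 0.57/1.7 = 0.33529; [1+(r/z)²]^(−5/2) = 0.76617.
Δσ_z = 3×1040/(2π×1.7²) × 0.76617 = 171.82 × 0.76617 = 131.6 kPa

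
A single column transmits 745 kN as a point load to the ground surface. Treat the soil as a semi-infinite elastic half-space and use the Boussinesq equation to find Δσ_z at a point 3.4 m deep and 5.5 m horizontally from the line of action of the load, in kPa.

Boussinesq vertical stress below a point load on an elastic half-space:
Δσ_z = 3P/(2πz²) · [1 + (r/z)²]^(−5/2)
r/z = 5.5/3.4 = 1.6176; [1+(r/z)²]^(−5/2) = 0.040197.
Δσ_z = 3×745/(2π×3.4²) × 0.040197 = 30.771 × 0.040197 = 1.237 kPa

Δσ_z ≈ 1.24 kPa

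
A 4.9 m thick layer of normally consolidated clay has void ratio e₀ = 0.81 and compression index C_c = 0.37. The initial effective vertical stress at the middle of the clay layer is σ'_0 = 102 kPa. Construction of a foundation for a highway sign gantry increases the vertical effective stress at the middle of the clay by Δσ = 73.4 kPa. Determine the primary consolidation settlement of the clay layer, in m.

S_c ≈ 0.236 m

Final effective stress: σ'_f = σ'_0 + Δσ = 102 + 73.4 = 175.4 kPa.
Normally consolidated clay, so the full stress increment lies on the virgin compression line:
S_c = C_c·H/(1+e₀)·log₁₀(σ'_f/σ'_0) = 0.37×4.9/(1+0.81)×log₁₀(175.4/102)
    = 1.0017 × 0.23543 = 0.2358 m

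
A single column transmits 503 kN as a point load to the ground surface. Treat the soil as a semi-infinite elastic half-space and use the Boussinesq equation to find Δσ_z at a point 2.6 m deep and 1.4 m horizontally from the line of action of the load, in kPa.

Boussinesq vertical stress below a point load on an elastic half-space:
Δσ_z = 3P/(2πz²) · [1 + (r/z)²]^(−5/2)
r/z = 1.4/2.6 = 0.53846; [1+(r/z)²]^(−5/2) = 0.52915.
Δσ_z = 3×503/(2π×2.6²) × 0.52915 = 35.527 × 0.52915 = 18.8 kPa

Δσ_z ≈ 18.8 kPa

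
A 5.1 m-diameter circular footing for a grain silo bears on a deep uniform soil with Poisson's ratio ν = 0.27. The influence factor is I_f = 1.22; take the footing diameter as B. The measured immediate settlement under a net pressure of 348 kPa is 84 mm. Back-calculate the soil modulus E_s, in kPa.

S_e = q·B·(1−ν²)/E_s · I_f  ⇒  E_s = q·B·(1−ν²)·I_f / S_e.
E_s = 348 × 5.1 × 0.9271 × 1.22 / 0.084 = 23900 kPa

E_s ≈ 23900 kPa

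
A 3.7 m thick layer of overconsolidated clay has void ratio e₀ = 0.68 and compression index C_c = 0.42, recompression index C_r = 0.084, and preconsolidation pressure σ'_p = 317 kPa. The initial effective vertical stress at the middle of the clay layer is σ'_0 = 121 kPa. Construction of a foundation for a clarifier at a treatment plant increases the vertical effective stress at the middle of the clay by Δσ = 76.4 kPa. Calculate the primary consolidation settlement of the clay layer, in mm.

Final effective stress: σ'_f = 121 + 76.4 = 197.4 kPa.
σ'_f = 197.4 ≤ σ'_p = 317 kPa, so the clay remains overconsolidated and only the recompression index applies:
S_c = C_r·H/(1+e₀)·log₁₀(σ'_f/σ'_0) = 0.084×3.7/1.68×log₁₀(197.4/121)
    = 0.185 × 0.21256 = 0.03932 m

S_c ≈ 39.3 mm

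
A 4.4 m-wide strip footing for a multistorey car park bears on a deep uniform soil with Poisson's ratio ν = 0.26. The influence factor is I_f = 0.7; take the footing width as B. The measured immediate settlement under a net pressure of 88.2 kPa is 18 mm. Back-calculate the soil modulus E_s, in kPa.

S_e = q·B·(1−ν²)/E_s · I_f  ⇒  E_s = q·B·(1−ν²)·I_f / S_e.
E_s = 88.2 × 4.4 × 0.9324 × 0.7 / 0.018 = 14070 kPa

E_s ≈ 14100 kPa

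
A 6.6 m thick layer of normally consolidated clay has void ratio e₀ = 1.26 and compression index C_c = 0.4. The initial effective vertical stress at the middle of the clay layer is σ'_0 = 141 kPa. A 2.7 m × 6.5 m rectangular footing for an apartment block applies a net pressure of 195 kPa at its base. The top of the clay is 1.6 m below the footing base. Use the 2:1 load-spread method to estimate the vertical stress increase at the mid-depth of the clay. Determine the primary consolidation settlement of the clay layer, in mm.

S_c ≈ 125 mm

Mid-depth of clay below the footing base: z = 1.6 + 6.6/2 = 4.9 m.
Stress increase at mid-clay by the 2:1 spreading method:
Δσ = qBL/((B+z)(L+z)) = 195×2.7×6.5/((2.7+4.9)(6.5+4.9)) = 39.5 kPa
Final effective stress: σ'_f = σ'_0 + Δσ = 141 + 39.5 = 180.5 kPa.
Normally consolidated clay, so the full stress increment lies on the virgin compression line:
S_c = C_c·H/(1+e₀)·log₁₀(σ'_f/σ'_0) = 0.4×6.6/(1+1.26)×log₁₀(180.5/141)
    = 1.1681 × 0.10726 = 0.1253 m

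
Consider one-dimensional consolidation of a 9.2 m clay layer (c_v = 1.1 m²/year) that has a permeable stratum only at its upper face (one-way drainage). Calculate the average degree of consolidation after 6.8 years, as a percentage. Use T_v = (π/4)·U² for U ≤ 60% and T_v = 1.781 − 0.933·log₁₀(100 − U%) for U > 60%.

Drainage path length: H_d = H = 9.2 m (single drainage).
T_v = c_v·t/H_d² = 1.1×6.8/9.2² = 0.088374.
T_v = 0.088374 corresponds to the U ≤ 60% branch:
U = √(4T_v/π) = 0.3354

U ≈ 33.5 %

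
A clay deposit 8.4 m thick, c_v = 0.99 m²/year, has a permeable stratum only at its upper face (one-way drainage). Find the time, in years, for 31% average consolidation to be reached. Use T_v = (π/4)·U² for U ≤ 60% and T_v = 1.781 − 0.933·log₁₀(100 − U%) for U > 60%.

t ≈ 5.38 years

Drainage path length: H_d = H = 8.4 m (single drainage).
U ≤ 60%: T_v = (π/4)·U² = (π/4)×0.31² = 0.075477.
t = T_v·H_d²/c_v = 0.075477×8.4²/0.99 = 5.379 years.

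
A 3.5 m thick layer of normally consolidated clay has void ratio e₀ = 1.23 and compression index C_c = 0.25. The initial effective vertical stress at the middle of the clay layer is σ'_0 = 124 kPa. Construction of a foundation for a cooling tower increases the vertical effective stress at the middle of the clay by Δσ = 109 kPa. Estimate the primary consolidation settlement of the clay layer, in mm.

Final effective stress: σ'_f = σ'_0 + Δσ = 124 + 109 = 233 kPa.
Normally consolidated clay, so the full stress increment lies on the virgin compression line:
S_c = C_c·H/(1+e₀)·log₁₀(σ'_f/σ'_0) = 0.25×3.5/(1+1.23)×log₁₀(233/124)
    = 0.39238 × 0.27393 = 0.1075 m

S_c ≈ 107 mm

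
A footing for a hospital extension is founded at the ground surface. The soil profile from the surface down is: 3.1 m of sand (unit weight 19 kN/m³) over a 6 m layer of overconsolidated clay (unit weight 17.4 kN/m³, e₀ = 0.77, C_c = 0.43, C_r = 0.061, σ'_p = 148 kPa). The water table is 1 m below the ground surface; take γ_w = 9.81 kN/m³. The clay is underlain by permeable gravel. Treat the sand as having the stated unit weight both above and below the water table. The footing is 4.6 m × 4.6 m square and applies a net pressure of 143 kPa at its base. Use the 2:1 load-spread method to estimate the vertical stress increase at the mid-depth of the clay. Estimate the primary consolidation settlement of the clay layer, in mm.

Mid-depth of clay below the ground surface: z = 3.1 + 6/2 = 6.1 m.
Total vertical stress at mid-clay: σ_v = 19×3.1 + 17.4×3 = 111.1 kPa.
Pore pressure: u = 9.81×(6.1 − 1) = 50.031 kPa.
Initial effective stress: σ'_0 = σ_v − u = 111.1 − 50.031 = 61.069 kPa.
Stress increase at mid-clay by the 2:1 spreading method:
Δσ = qBL/((B+z)(L+z)) = 143×4.6×4.6/((4.6+6.1)(4.6+6.1)) = 26.429 kPa
Final effective stress: σ'_f = 61.069 + 26.429 = 87.498 kPa.
σ'_f = 87.498 ≤ σ'_p = 148 kPa, so the clay remains overconsolidated and only the recompression index applies:
S_c = C_r·H/(1+e₀)·log₁₀(σ'_f/σ'_0) = 0.061×6/1.77×log₁₀(87.498/61.069)
    = 0.20678 × 0.15618 = 0.03229 m

S_c ≈ 32.3 mm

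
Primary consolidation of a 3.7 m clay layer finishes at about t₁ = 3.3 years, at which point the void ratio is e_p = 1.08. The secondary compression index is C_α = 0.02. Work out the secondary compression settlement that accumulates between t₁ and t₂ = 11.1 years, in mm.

S_s ≈ 18.7 mm

Secondary compression: S_s = C_α·H/(1+e_p)·log₁₀(t₂/t₁)
S_s = 0.02×3.7/(1+1.08)×log₁₀(11.1/3.3)
    = 0.03558 × 0.5268 = 0.01874 m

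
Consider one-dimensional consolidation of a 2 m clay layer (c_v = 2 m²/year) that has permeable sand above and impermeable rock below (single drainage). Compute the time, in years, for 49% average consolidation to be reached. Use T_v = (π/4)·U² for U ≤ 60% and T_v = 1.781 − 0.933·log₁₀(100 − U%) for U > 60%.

t ≈ 0.377 years

Drainage path length: H_d = H = 2 m (single drainage).
U ≤ 60%: T_v = (π/4)·U² = (π/4)×0.49² = 0.18857.
t = T_v·H_d²/c_v = 0.18857×2²/2 = 0.3771 years.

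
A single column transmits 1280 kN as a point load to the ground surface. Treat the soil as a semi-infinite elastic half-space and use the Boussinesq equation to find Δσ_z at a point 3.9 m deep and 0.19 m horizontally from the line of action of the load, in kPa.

Boussinesq vertical stress below a point load on an elastic half-space:
Δσ_z = 3P/(2πz²) · [1 + (r/z)²]^(−5/2)
r/z = 0.19/3.9 = 0.048718; [1+(r/z)²]^(−5/2) = 0.99409.
Δσ_z = 3×1280/(2π×3.9²) × 0.99409 = 40.181 × 0.99409 = 39.94 kPa

Δσ_z ≈ 39.9 kPa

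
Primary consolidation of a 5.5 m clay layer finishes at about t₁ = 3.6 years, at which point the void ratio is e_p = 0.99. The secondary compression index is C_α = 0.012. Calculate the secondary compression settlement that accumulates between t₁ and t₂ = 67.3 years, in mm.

Secondary compression: S_s = C_α·H/(1+e_p)·log₁₀(t₂/t₁)
S_s = 0.012×5.5/(1+0.99)×log₁₀(67.3/3.6)
    = 0.03317 × 1.272 = 0.04218 m

S_s ≈ 42.2 mm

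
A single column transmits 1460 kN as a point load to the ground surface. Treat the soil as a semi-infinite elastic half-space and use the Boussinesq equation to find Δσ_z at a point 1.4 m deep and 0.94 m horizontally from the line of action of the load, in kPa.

Δσ_z ≈ 140 kPa

Boussinesq vertical stress below a point load on an elastic half-space:
Δσ_z = 3P/(2πz²) · [1 + (r/z)²]^(−5/2)
r/z = 0.94/1.4 = 0.67143; [1+(r/z)²]^(−5/2) = 0.39443.
Δσ_z = 3×1460/(2π×1.4²) × 0.39443 = 355.66 × 0.39443 = 140.3 kPa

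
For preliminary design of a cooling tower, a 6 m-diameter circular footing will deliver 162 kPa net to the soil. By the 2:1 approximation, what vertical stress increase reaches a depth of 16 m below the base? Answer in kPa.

Δσ_z ≈ 12.1 kPa

By the 2:1 method the load spreads at 1 horizontal : 2 vertical, so at depth z the loaded area has grown by z in each plan dimension:
Δσ ≈ qD²/(D+z)² = 162×6²/(6+16)² = 12.05 kPa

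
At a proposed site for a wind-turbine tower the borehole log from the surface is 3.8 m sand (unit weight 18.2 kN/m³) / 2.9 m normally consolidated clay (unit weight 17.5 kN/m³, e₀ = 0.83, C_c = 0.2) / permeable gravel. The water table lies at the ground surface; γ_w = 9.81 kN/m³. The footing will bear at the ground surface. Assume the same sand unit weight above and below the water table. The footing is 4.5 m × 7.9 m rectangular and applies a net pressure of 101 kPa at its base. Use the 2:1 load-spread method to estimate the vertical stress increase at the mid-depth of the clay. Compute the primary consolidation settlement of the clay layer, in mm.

Mid-depth of clay below the ground surface: z = 3.8 + 2.9/2 = 5.25 m.
Total vertical stress at mid-clay: σ_v = 18.2×3.8 + 17.5×1.45 = 94.535 kPa.
Pore pressure: u = 9.81×(5.25 − 0) = 51.503 kPa.
Initial effective stress: σ'_0 = σ_v − u = 94.535 − 51.503 = 43.032 kPa.
Stress increase at mid-clay by the 2:1 spreading method:
Δσ = qBL/((B+z)(L+z)) = 101×4.5×7.9/((4.5+5.25)(7.9+5.25)) = 28.005 kPa
Final effective stress: σ'_f = σ'_0 + Δσ = 43.032 + 28.005 = 71.037 kPa.
Normally consolidated clay, so the full stress increment lies on the virgin compression line:
S_c = C_c·H/(1+e₀)·log₁₀(σ'_f/σ'_0) = 0.2×2.9/(1+0.83)×log₁₀(71.037/43.032)
    = 0.31694 × 0.21769 = 0.06899 m

S_c ≈ 69 mm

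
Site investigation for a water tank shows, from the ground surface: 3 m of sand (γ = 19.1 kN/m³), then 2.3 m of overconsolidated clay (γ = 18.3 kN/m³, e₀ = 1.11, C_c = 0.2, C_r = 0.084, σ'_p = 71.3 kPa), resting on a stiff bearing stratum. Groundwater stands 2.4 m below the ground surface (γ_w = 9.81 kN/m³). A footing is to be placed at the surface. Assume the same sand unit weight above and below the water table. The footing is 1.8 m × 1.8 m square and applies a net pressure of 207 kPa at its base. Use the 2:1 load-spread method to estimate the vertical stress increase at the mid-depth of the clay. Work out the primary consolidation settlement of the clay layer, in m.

Mid-depth of clay below the ground surface: z = 3 + 2.3/2 = 4.15 m.
Total vertical stress at mid-clay: σ_v = 19.1×3 + 18.3×1.15 = 78.345 kPa.
Pore pressure: u = 9.81×(4.15 − 2.4) = 17.168 kPa.
Initial effective stress: σ'_0 = σ_v − u = 78.345 − 17.168 = 61.177 kPa.
Stress increase at mid-clay by the 2:1 spreading method:
Δσ = qBL/((B+z)(L+z)) = 207×1.8×1.8/((1.8+4.15)(1.8+4.15)) = 18.944 kPa
Final effective stress: σ'_f = 61.177 + 18.944 = 80.121 kPa.
σ'_f = 80.121 > σ'_p = 71.3 kPa, so the stress path crosses the preconsolidation pressure — recompression up to σ'_p, then virgin compression beyond:
S_c = H/(1+e₀)·[C_r·log₁₀(σ'_p/σ'_0) + C_c·log₁₀(σ'_f/σ'_p)]
    = 2.3/2.11 × [0.084×log₁₀(71.3/61.177) + 0.2×log₁₀(80.121/71.3)]
    = 1.09 × [0.0055861 + 0.010131] = 0.01713 m

S_c ≈ 0.0171 m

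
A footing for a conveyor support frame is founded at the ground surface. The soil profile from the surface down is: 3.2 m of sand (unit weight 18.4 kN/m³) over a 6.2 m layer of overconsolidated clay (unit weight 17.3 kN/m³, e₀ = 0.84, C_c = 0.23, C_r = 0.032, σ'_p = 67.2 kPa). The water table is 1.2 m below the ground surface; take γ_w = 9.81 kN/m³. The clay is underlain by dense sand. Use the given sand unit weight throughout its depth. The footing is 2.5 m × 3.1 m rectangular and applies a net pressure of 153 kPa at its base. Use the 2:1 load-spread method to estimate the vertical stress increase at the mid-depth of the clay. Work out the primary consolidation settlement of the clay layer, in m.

Mid-depth of clay below the ground surface: z = 3.2 + 6.2/2 = 6.3 m.
Total vertical stress at mid-clay: σ_v = 18.4×3.2 + 17.3×3.1 = 112.51 kPa.
Pore pressure: u = 9.81×(6.3 − 1.2) = 50.031 kPa.
Initial effective stress: σ'_0 = σ_v − u = 112.51 − 50.031 = 62.479 kPa.
Stress increase at mid-clay by the 2:1 spreading method:
Δσ = qBL/((B+z)(L+z)) = 153×2.5×3.1/((2.5+6.3)(3.1+6.3)) = 14.335 kPa
Final effective stress: σ'_f = 62.479 + 14.335 = 76.814 kPa.
σ'_f = 76.814 > σ'_p = 67.2 kPa, so the stress path crosses the preconsolidation pressure — recompression up to σ'_p, then virgin compression beyond:
S_c = H/(1+e₀)·[C_r·log₁₀(σ'_p/σ'_0) + C_c·log₁₀(σ'_f/σ'_p)]
    = 6.2/1.84 × [0.032×log₁₀(67.2/62.479) + 0.23×log₁₀(76.814/67.2)]
    = 3.3696 × [0.0010123 + 0.013356] = 0.04842 m

S_c ≈ 0.0484 m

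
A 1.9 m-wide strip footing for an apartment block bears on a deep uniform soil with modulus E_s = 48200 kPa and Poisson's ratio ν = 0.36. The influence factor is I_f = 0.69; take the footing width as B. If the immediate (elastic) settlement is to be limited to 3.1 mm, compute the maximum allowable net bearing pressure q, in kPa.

S_e = q·B·(1−ν²)/E_s · I_f  ⇒  q = S_e·E_s / (B·(1−ν²)·I_f).
q = 0.0031 × 48200 / (1.9 × 0.8704 × 0.69) = 130.9 kPa

q ≈ 131 kPa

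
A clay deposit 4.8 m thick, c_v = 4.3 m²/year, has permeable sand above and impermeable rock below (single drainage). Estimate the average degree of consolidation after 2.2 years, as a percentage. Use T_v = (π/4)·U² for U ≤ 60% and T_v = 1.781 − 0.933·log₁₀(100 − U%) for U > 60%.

Drainage path length: H_d = H = 4.8 m (single drainage).
T_v = c_v·t/H_d² = 4.3×2.2/4.8² = 0.41059.
T_v = 0.41059 corresponds to the U > 60% branch:
U = 1 − 10^((1.781 − T_v)/0.933)/100 = 0.7057

U ≈ 70.6 %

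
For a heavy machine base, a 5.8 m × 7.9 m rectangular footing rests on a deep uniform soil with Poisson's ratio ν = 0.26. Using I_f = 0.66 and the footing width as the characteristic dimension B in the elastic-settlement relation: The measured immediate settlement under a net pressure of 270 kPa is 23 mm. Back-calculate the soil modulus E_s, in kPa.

E_s ≈ 41900 kPa

S_e = q·B·(1−ν²)/E_s · I_f  ⇒  E_s = q·B·(1−ν²)·I_f / S_e.
E_s = 270 × 5.8 × 0.9324 × 0.66 / 0.023 = 41900 kPa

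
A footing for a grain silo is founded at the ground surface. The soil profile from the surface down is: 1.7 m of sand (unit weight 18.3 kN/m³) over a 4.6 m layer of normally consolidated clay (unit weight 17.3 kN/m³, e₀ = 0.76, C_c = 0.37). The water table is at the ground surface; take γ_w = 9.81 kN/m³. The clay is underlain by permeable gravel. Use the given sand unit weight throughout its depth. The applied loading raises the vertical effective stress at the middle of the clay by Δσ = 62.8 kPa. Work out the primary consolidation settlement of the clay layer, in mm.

Mid-depth of clay below the ground surface: z = 1.7 + 4.6/2 = 4 m.
Total vertical stress at mid-clay: σ_v = 18.3×1.7 + 17.3×2.3 = 70.9 kPa.
Pore pressure: u = 9.81×(4 − 0) = 39.24 kPa.
Initial effective stress: σ'_0 = σ_v − u = 70.9 − 39.24 = 31.66 kPa.
Final effective stress: σ'_f = σ'_0 + Δσ = 31.66 + 62.8 = 94.46 kPa.
Normally consolidated clay, so the full stress increment lies on the virgin compression line:
S_c = C_c·H/(1+e₀)·log₁₀(σ'_f/σ'_0) = 0.37×4.6/(1+0.76)×log₁₀(94.46/31.66)
    = 0.96705 × 0.47474 = 0.4591 m

S_c ≈ 459 mm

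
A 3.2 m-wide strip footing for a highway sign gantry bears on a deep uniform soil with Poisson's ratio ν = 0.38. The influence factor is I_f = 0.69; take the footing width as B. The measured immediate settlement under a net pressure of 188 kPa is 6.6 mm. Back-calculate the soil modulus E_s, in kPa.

E_s ≈ 53800 kPa

S_e = q·B·(1−ν²)/E_s · I_f  ⇒  E_s = q·B·(1−ν²)·I_f / S_e.
E_s = 188 × 3.2 × 0.8556 × 0.69 / 0.0066 = 53810 kPa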